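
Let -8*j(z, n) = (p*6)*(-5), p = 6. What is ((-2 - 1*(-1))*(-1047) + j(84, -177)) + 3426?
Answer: 8991/2 ≈ 4495.5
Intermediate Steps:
j(z, n) = 45/2 (j(z, n) = -6*6*(-5)/8 = -9*(-5)/2 = -⅛*(-180) = 45/2)
((-2 - 1*(-1))*(-1047) + j(84, -177)) + 3426 = ((-2 - 1*(-1))*(-1047) + 45/2) + 3426 = ((-2 + 1)*(-1047) + 45/2) + 3426 = (-1*(-1047) + 45/2) + 3426 = (1047 + 45/2) + 3426 = 2139/2 + 3426 = 8991/2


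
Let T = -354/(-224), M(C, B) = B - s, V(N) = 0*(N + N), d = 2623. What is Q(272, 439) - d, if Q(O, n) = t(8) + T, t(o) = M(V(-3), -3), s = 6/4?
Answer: -294103/112 ≈ -2625.9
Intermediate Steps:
V(N) = 0 (V(N) = 0*(2*N) = 0)
s = 3/2 (s = 6*(¼) = 3/2 ≈ 1.5000)
M(C, B) = -3/2 + B (M(C, B) = B - 1*3/2 = B - 3/2 = -3/2 + B)
T = 177/112 (T = -354*(-1/224) = 177/112 ≈ 1.5804)
t(o) = -9/2 (t(o) = -3/2 - 3 = -9/2)
Q(O, n) = -327/112 (Q(O, n) = -9/2 + 177/112 = -327/112)
Q(272, 439) - d = -327/112 - 1*2623 = -327/112 - 2623 = -294103/112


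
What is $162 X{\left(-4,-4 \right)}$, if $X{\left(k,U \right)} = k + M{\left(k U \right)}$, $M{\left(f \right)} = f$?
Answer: $1944$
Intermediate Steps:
$X{\left(k,U \right)} = k + U k$ ($X{\left(k,U \right)} = k + k U = k + U k$)
$162 X{\left(-4,-4 \right)} = 162 \left(- 4 \left(1 - 4\right)\right) = 162 \left(\left(-4\right) \left(-3\right)\right) = 162 \cdot 12 = 1944$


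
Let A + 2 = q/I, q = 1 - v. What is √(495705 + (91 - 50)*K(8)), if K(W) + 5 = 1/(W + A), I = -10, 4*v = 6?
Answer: 4*√3747270/11 ≈ 703.92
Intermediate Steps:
v = 3/2 (v = (¼)*6 = 3/2 ≈ 1.5000)
q = -½ (q = 1 - 1*3/2 = 1 - 3/2 = -½ ≈ -0.50000)
A = -39/20 (A = -2 - ½/(-10) = -2 - ½*(-⅒) = -2 + 1/20 = -39/20 ≈ -1.9500)
K(W) = -5 + 1/(-39/20 + W) (K(W) = -5 + 1/(W - 39/20) = -5 + 1/(-39/20 + W))
√(495705 + (91 - 50)*K(8)) = √(495705 + (91 - 50)*(5*(43 - 20*8)/(-39 + 20*8))) = √(495705 + 41*(5*(43 - 160)/(-39 + 160))) = √(495705 + 41*(5*(-117)/121)) = √(495705 + 41*(5*(1/121)*(-117))) = √(495705 + 41*(-585/121)) = √(495705 - 23985/121) = √(59956320/121) = 4*√3747270/11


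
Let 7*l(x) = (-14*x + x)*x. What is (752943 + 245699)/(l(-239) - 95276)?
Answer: -6990494/1409505 ≈ -4.9595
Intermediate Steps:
l(x) = -13*x²/7 (l(x) = ((-14*x + x)*x)/7 = ((-13*x)*x)/7 = (-13*x²)/7 = -13*x²/7)
(752943 + 245699)/(l(-239) - 95276) = (752943 + 245699)/(-13/7*(-239)² - 95276) = 998642/(-13/7*57121 - 95276) = 998642/(-742573/7 - 95276) = 998642/(-1409505/7) = 998642*(-7/1409505) = -6990494/1409505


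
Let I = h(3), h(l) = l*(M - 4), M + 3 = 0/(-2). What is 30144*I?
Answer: -633024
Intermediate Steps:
M = -3 (M = -3 + 0/(-2) = -3 + 0*(-½) = -3 + 0 = -3)
h(l) = -7*l (h(l) = l*(-3 - 4) = l*(-7) = -7*l)
I = -21 (I = -7*3 = -21)
30144*I = 30144*(-21) = -633024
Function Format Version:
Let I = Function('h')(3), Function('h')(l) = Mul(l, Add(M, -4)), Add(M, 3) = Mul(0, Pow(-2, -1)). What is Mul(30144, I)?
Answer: -633024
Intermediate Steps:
M = -3 (M = Add(-3, Mul(0, Pow(-2, -1))) = Add(-3, Mul(0, Rational(-1, 2))) = Add(-3, 0) = -3)
Function('h')(l) = Mul(-7, l) (Function('h')(l) = Mul(l, Add(-3, -4)) = Mul(l, -7) = Mul(-7, l))
I = -21 (I = Mul(-7, 3) = -21)
Mul(30144, I) = Mul(30144, -21) = -633024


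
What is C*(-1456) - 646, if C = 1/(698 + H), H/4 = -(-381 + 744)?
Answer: -18678/29 ≈ -644.07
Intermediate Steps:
H = -1452 (H = 4*(-(-381 + 744)) = 4*(-1*363) = 4*(-363) = -1452)
C = -1/754 (C = 1/(698 - 1452) = 1/(-754) = -1/754 ≈ -0.0013263)
C*(-1456) - 646 = -1/754*(-1456) - 646 = 56/29 - 646 = -18678/29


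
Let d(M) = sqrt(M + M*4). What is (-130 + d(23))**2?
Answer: (130 - sqrt(115))**2 ≈ 14227.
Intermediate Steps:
d(M) = sqrt(5)*sqrt(M) (d(M) = sqrt(M + 4*M) = sqrt(5*M) = sqrt(5)*sqrt(M))
(-130 + d(23))**2 = (-130 + sqrt(5)*sqrt(23))**2 = (-130 + sqrt(115))**2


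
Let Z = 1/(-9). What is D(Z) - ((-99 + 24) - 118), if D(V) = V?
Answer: 1736/9 ≈ 192.89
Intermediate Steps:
Z = -⅑ ≈ -0.11111
D(Z) - ((-99 + 24) - 118) = -⅑ - ((-99 + 24) - 118) = -⅑ - (-75 - 118) = -⅑ - 1*(-193) = -⅑ + 193 = 1736/9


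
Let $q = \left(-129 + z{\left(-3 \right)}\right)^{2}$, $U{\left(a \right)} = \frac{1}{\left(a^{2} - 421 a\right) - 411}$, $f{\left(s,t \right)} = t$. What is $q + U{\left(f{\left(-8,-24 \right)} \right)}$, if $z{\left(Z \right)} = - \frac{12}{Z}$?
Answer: $\frac{160453126}{10269} \approx 15625.0$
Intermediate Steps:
$U{\left(a \right)} = \frac{1}{-411 + a^{2} - 421 a}$
$q = 15625$ ($q = \left(-129 - \frac{12}{-3}\right)^{2} = \left(-129 - -4\right)^{2} = \left(-129 + 4\right)^{2} = \left(-125\right)^{2} = 15625$)
$q + U{\left(f{\left(-8,-24 \right)} \right)} = 15625 + \frac{1}{-411 + \left(-24\right)^{2} - -10104} = 15625 + \frac{1}{-411 + 576 + 10104} = 15625 + \frac{1}{10269} = \frac{160453126}{10269}$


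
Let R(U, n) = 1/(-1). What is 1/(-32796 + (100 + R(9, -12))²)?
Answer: -1/22995 ≈ -4.3488e-5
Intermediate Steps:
R(U, n) = -1
1/(-32796 + (100 + R(9, -12))²) = 1/(-32796 + (100 - 1)²) = 1/(-32796 + 99²) = 1/(-32796 + 9801) = 1/(-22995) = -1/22995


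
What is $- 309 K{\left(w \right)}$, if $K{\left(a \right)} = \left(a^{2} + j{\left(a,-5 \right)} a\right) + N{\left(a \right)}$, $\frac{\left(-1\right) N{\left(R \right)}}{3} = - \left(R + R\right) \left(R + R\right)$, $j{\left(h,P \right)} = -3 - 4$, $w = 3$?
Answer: $-29664$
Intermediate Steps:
$j{\left(h,P \right)} = -7$ ($j{\left(h,P \right)} = -3 - 4 = -7$)
$N{\left(R \right)} = 12 R^{2}$ ($N{\left(R \right)} = - 3 \left(- \left(R + R\right) \left(R + R\right)\right) = - 3 \left(- 2 R 2 R\right) = - 3 \left(- 4 R^{2}\right) = 12 R^{2}$)
$K{\left(a \right)} = - 7 a + 13 a^{2}$ ($K{\left(a \right)} = \left(a^{2} - 7 a\right) + 12 a^{2} = - 7 a + 13 a^{2}$)
$- 309 K{\left(w \right)} = - 309 \cdot 3 \left(-7 + 13 \cdot 3\right) = - 309 \cdot 3 \left(-7 + 39\right) = - 309 \cdot 3 \cdot 32 = \left(-309\right) 96 = -29664$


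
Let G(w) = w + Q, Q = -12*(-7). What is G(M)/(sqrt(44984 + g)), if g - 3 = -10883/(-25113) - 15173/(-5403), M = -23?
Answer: 61*sqrt(92032865538609075861)/2034841727797 ≈ 0.28759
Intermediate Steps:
Q = 84
g = 282299005/45228513 (g = 3 + (-10883/(-25113) - 15173/(-5403)) = 3 + (-10883*(-1/25113) - 15173*(-1/5403)) = 3 + (10883/25113 + 15173/5403) = 3 + 146613466/45228513 = 282299005/45228513 ≈ 6.2416)
G(w) = 84 + w (G(w) = w + 84 = 84 + w)
G(M)/(sqrt(44984 + g)) = (84 - 23)/(sqrt(44984 + 282299005/45228513)) = 61/(sqrt(2034841727797/45228513)) = 61/((sqrt(92032865538609075861)/45228513)) = 61*(sqrt(92032865538609075861)/2034841727797) = 61*sqrt(92032865538609075861)/2034841727797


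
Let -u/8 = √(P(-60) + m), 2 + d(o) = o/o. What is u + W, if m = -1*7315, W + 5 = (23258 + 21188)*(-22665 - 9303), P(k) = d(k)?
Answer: -1420849733 - 16*I*√1829 ≈ -1.4208e+9 - 684.27*I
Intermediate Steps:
d(o) = -1 (d(o) = -2 + o/o = -2 + 1 = -1)
P(k) = -1
W = -1420849733 (W = -5 + (23258 + 21188)*(-22665 - 9303) = -5 + 44446*(-31968) = -5 - 1420849728 = -1420849733)
m = -7315
u = -16*I*√1829 (u = -8*√(-1 - 7315) = -16*I*√1829 ≈ -684.27*I)
u + W = -16*I*√1829 - 1420849733 = -1420849733 - 16*I*√1829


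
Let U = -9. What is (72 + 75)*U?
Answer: -1323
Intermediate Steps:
(72 + 75)*U = (72 + 75)*(-9) = 147*(-9) = -1323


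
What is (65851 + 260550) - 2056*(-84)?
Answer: 499105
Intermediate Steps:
(65851 + 260550) - 2056*(-84) = 326401 + 172704 = 499105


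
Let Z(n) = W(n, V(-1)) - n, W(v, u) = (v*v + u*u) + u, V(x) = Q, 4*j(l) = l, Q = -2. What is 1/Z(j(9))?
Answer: 16/77 ≈ 0.20779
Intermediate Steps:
j(l) = l/4
V(x) = -2
W(v, u) = u + u² + v² (W(v, u) = (v² + u²) + u = (u² + v²) + u = u + u² + v²)
Z(n) = 2 + n² - n (Z(n) = (-2 + (-2)² + n²) - n = (-2 + 4 + n²) - n = (2 + n²) - n = 2 + n² - n)
1/Z(j(9)) = 1/(2 + ((¼)*9)² - 9/4) = 1/(2 + (9/4)² - 1*9/4) = 1/(2 + 81/16 - 9/4) = 1/(77/16) = 16/77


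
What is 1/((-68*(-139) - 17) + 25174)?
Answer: 1/34609 ≈ 2.8894e-5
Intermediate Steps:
1/((-68*(-139) - 17) + 25174) = 1/((9452 - 17) + 25174) = 1/(9435 + 25174) = 1/34609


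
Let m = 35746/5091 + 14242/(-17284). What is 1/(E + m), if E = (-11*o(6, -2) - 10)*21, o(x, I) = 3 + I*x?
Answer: 43996422/82501976639 ≈ 0.00053328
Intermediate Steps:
E = 1869 (E = (-11*(3 - 2*6) - 10)*21 = (-11*(3 - 12) - 10)*21 = (-11*(-9) - 10)*21 = (99 - 10)*21 = 89*21 = 1869)
m = 272663921/43996422 (m = 35746*(1/5091) + 14242*(-1/17284) = 35746/5091 - 7121/8642 = 272663921/43996422 ≈ 6.1974)
1/(E + m) = 1/(1869 + 272663921/43996422) = 1/(82501976639/43996422) = 43996422/82501976639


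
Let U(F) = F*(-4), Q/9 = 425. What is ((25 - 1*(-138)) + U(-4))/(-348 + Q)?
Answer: 179/3477 ≈ 0.051481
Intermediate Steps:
Q = 3825 (Q = 9*425 = 3825)
U(F) = -4*F
((25 - 1*(-138)) + U(-4))/(-348 + Q) = ((25 - 1*(-138)) - 4*(-4))/(-348 + 3825) = ((25 + 138) + 16)/3477 = (163 + 16)*(1/3477) = 179*(1/3477) = 179/3477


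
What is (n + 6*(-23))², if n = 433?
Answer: 87025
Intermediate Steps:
(n + 6*(-23))² = (433 + 6*(-23))² = (433 - 138)² = 295² = 87025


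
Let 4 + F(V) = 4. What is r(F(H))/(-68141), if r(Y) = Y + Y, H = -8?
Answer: 0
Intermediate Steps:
F(V) = 0 (F(V) = -4 + 4 = 0)
r(Y) = 2*Y
r(F(H))/(-68141) = (2*0)/(-68141) = 0*(-1/68141) = 0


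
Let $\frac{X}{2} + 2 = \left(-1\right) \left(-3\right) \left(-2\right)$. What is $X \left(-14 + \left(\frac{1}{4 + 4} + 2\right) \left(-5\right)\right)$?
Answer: $394$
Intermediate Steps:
$X = -16$ ($X = -4 + 2 \left(-1\right) \left(-3\right) \left(-2\right) = -4 + 2 \cdot 3 \left(-2\right) = -4 + 2 \left(-6\right) = -4 - 12 = -16$)
$X \left(-14 + \left(\frac{1}{4 + 4} + 2\right) \left(-5\right)\right) = - 16 \left(-14 + \left(\frac{1}{4 + 4} + 2\right) \left(-5\right)\right) = - 16 \left(-14 + \left(\frac{1}{8} + 2\right) \left(-5\right)\right) = - 16 \left(-14 + \frac{17}{8} \left(-5\right)\right) = - 16 \left(-14 - \frac{85}{8}\right) = \left(-16\right) \left(- \frac{197}{8}\right) = 394$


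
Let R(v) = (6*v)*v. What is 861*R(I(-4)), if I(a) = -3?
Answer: 46494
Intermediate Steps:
R(v) = 6*v**2
861*R(I(-4)) = 861*(6*(-3)**2) = 861*(6*9) = 861*54 = 46494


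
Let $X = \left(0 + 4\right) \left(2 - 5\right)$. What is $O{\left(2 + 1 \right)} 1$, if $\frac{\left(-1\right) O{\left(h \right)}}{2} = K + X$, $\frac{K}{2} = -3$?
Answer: $36$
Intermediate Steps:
$K = -6$ ($K = 2 \left(-3\right) = -6$)
$X = -12$ ($X = 4 \left(-3\right) = -12$)
$O{\left(h \right)} = 36$ ($O{\left(h \right)} = - 2 \left(-6 - 12\right) = \left(-2\right) \left(-18\right) = 36$)
$O{\left(2 + 1 \right)} 1 = 36 \cdot 1 = 36$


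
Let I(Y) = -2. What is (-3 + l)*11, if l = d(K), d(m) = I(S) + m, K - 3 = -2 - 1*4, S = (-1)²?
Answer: -88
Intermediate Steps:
S = 1
K = -3 (K = 3 + (-2 - 1*4) = 3 + (-2 - 4) = 3 - 6 = -3)
d(m) = -2 + m
l = -5 (l = -2 - 3 = -5)
(-3 + l)*11 = (-3 - 5)*11 = -8*11 = -88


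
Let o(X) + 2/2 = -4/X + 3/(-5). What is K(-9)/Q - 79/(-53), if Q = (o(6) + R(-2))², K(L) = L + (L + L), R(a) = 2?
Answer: -320711/848 ≈ -378.20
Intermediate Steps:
o(X) = -8/5 - 4/X (o(X) = -1 + (-4/X + 3/(-5)) = -1 + (-4/X + 3*(-⅕)) = -1 + (-4/X - ⅗) = -1 + (-⅗ - 4/X) = -8/5 - 4/X)
K(L) = 3*L (K(L) = L + 2*L = 3*L)
Q = 16/225 (Q = ((-8/5 - 4/6) + 2)² = ((-8/5 - 4*⅙) + 2)² = ((-8/5 - ⅔) + 2)² = (-34/15 + 2)² = (-4/15)² = 16/225 ≈ 0.071111)
K(-9)/Q - 79/(-53) = (3*(-9))/(16/225) - 79/(-53) = -27*225/16 - 79*(-1/53) = -6075/16 + 79/53 = -320711/848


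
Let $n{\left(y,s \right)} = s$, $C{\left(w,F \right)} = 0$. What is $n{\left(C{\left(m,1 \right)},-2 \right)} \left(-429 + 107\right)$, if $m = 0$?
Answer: $644$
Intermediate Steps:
$n{\left(C{\left(m,1 \right)},-2 \right)} \left(-429 + 107\right) = - 2 \left(-429 + 107\right) = \left(-2\right) \left(-322\right) = 644$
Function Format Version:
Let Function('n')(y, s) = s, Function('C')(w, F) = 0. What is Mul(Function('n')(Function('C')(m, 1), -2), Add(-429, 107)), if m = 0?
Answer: 644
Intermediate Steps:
Mul(Function('n')(Function('C')(m, 1), -2), Add(-429, 107)) = Mul(-2, Add(-429, 107)) = Mul(-2, -322) = 644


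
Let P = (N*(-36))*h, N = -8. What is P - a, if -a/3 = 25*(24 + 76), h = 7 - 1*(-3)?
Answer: 10380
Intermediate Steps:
h = 10 (h = 7 + 3 = 10)
a = -7500 (a = -75*(24 + 76) = -75*100 = -3*2500 = -7500)
P = 2880 (P = -8*(-36)*10 = 288*10 = 2880)
P - a = 2880 - 1*(-7500) = 2880 + 7500 = 10380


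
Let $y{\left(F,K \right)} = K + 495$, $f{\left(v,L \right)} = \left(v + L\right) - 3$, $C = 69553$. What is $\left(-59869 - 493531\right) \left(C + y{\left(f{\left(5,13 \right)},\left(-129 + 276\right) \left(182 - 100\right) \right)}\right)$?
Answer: $-45435246800$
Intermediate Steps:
$f{\left(v,L \right)} = -3 + L + v$ ($f{\left(v,L \right)} = \left(L + v\right) - 3 = -3 + L + v$)
$y{\left(F,K \right)} = 495 + K$
$\left(-59869 - 493531\right) \left(C + y{\left(f{\left(5,13 \right)},\left(-129 + 276\right) \left(182 - 100\right) \right)}\right) = \left(-59869 - 493531\right) \left(69553 + \left(495 + \left(-129 + 276\right) \left(182 - 100\right)\right)\right) = - 553400 \left(69553 + \left(495 + 147 \cdot 82\right)\right) = - 553400 \left(69553 + \left(495 + 12054\right)\right) = - 553400 \left(69553 + 12549\right) = \left(-553400\right) 82102 = -45435246800$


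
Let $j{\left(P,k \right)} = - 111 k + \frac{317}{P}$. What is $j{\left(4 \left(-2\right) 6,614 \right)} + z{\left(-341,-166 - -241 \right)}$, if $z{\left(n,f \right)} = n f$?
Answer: $- \frac{4499309}{48} \approx -93736.0$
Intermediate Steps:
$z{\left(n,f \right)} = f n$
$j{\left(4 \left(-2\right) 6,614 \right)} + z{\left(-341,-166 - -241 \right)} = \left(\left(-111\right) 614 + \frac{317}{4 \left(-2\right) 6}\right) + \left(-166 - -241\right) \left(-341\right) = \left(-68154 + \frac{317}{\left(-8\right) 6}\right) + \left(-166 + 241\right) \left(-341\right) = \left(-68154 + \frac{317}{-48}\right) + 75 \left(-341\right) = \left(-68154 + 317 \left(- \frac{1}{48}\right)\right) - 25575 = \left(-68154 - \frac{317}{48}\right) - 25575 = - \frac{3271709}{48} - 25575 = - \frac{4499309}{48}$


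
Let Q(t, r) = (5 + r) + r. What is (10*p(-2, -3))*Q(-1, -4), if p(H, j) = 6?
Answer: -180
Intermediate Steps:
Q(t, r) = 5 + 2*r
(10*p(-2, -3))*Q(-1, -4) = (10*6)*(5 + 2*(-4)) = 60*(5 - 8) = 60*(-3) = -180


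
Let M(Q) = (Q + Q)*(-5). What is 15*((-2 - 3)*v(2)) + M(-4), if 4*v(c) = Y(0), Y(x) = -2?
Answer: 155/2 ≈ 77.500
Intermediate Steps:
v(c) = -½ (v(c) = (¼)*(-2) = -½)
M(Q) = -10*Q (M(Q) = (2*Q)*(-5) = -10*Q)
15*((-2 - 3)*v(2)) + M(-4) = 15*((-2 - 3)*(-½)) - 10*(-4) = 15*(-5*(-½)) + 40 = 15*(5/2) + 40 = 75/2 + 40 = 155/2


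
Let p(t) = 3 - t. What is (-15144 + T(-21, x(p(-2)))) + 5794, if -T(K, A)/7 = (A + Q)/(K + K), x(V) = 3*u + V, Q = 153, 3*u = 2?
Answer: -27970/3 ≈ -9323.3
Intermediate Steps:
u = ⅔ (u = (⅓)*2 = ⅔ ≈ 0.66667)
x(V) = 2 + V (x(V) = 3*(⅔) + V = 2 + V)
T(K, A) = -7*(153 + A)/(2*K) (T(K, A) = -7*(A + 153)/(K + K) = -7*(153 + A)/(2*K))
(-15144 + T(-21, x(p(-2)))) + 5794 = (-15144 + (7/2)*(-153 - (2 + (3 - 1*(-2))))/(-21)) + 5794 = (-15144 + (7/2)*(-1/21)*(-153 - (2 + (3 + 2)))) + 5794 = (-15144 + (7/2)*(-1/21)*(-153 - (2 + 5))) + 5794 = (-15144 + (7/2)*(-1/21)*(-153 - 1*7)) + 5794 = (-15144 + (7/2)*(-1/21)*(-153 - 7)) + 5794 = (-15144 + (7/2)*(-1/21)*(-160)) + 5794 = (-15144 + 80/3) + 5794 = -45352/3 + 5794 = -27970/3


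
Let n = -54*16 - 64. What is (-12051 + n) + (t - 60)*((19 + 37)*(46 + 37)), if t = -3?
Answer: -305803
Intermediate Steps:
n = -928 (n = -864 - 64 = -928)
(-12051 + n) + (t - 60)*((19 + 37)*(46 + 37)) = (-12051 - 928) + (-3 - 60)*((19 + 37)*(46 + 37)) = -12979 - 3528*83 = -12979 - 63*4648 = -12979 - 292824 = -305803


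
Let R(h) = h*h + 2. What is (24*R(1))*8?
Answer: 576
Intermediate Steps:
R(h) = 2 + h² (R(h) = h² + 2 = 2 + h²)
(24*R(1))*8 = (24*(2 + 1²))*8 = (24*(2 + 1))*8 = (24*3)*8 = 72*8 = 576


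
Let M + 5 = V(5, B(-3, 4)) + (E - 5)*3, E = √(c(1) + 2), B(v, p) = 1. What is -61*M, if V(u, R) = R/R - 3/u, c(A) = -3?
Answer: 5978/5 - 183*I ≈ 1195.6 - 183.0*I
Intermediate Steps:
E = I (E = √(-3 + 2) = √(-1) = I ≈ 1.0*I)
V(u, R) = 1 - 3/u
M = -98/5 + 3*I (M = -5 + ((-3 + 5)/5 + (I - 5)*3) = -5 + ((⅕)*2 + (-5 + I)*3) = -5 + (⅖ + (-15 + 3*I)) = -5 + (-73/5 + 3*I) = -98/5 + 3*I ≈ -19.6 + 3.0*I)
-61*M = -61*(-98/5 + 3*I) = 5978/5 - 183*I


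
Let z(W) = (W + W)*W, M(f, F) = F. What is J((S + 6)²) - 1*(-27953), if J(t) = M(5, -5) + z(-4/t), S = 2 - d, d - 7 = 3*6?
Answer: 2334244940/83521 ≈ 27948.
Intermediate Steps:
d = 25 (d = 7 + 3*6 = 7 + 18 = 25)
S = -23 (S = 2 - 1*25 = 2 - 25 = -23)
z(W) = 2*W² (z(W) = (2*W)*W = 2*W²)
J(t) = -5 + 32/t² (J(t) = -5 + 2*(-4/t)² = -5 + 2*(16/t²) = -5 + 32/t²)
J((S + 6)²) - 1*(-27953) = (-5 + 32/((-23 + 6)²)²) - 1*(-27953) = (-5 + 32/((-17)²)²) + 27953 = (-5 + 32/289²) + 27953 = (-5 + 32*(1/83521)) + 27953 = (-5 + 32/83521) + 27953 = -417573/83521 + 27953 = 2334244940/83521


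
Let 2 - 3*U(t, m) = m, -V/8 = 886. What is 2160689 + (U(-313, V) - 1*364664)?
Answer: 5395165/3 ≈ 1.7984e+6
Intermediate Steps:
V = -7088 (V = -8*886 = -7088)
U(t, m) = ⅔ - m/3
2160689 + (U(-313, V) - 1*364664) = 2160689 + ((⅔ - ⅓*(-7088)) - 1*364664) = 2160689 + ((⅔ + 7088/3) - 364664) = 2160689 + (7090/3 - 364664) = 2160689 - 1086902/3 = 5395165/3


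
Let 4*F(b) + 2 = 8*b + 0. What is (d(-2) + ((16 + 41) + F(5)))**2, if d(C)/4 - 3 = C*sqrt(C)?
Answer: 24137/4 - 1256*I*sqrt(2) ≈ 6034.3 - 1776.3*I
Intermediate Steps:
F(b) = -1/2 + 2*b (F(b) = -1/2 + (8*b + 0)/4 = -1/2 + (8*b)/4 = -1/2 + 2*b)
d(C) = 12 + 4*C**(3/2) (d(C) = 12 + 4*(C*sqrt(C)) = 12 + 4*C**(3/2))
(d(-2) + ((16 + 41) + F(5)))**2 = ((12 + 4*(-2)**(3/2)) + ((16 + 41) + (-1/2 + 2*5)))**2 = ((12 + 4*(-2*I*sqrt(2))) + (57 + (-1/2 + 10)))**2 = ((12 - 8*I*sqrt(2)) + (57 + 19/2))**2 = ((12 - 8*I*sqrt(2)) + 133/2)**2 = (157/2 - 8*I*sqrt(2))**2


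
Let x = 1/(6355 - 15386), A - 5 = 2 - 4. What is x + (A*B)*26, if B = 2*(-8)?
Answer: -11270689/9031 ≈ -1248.0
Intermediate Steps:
A = 3 (A = 5 + (2 - 4) = 5 - 2 = 3)
B = -16
x = -1/9031 (x = 1/(-9031) = -1/9031 ≈ -0.00011073)
x + (A*B)*26 = -1/9031 + (3*(-16))*26 = -1/9031 - 48*26 = -1/9031 - 1248 = -11270689/9031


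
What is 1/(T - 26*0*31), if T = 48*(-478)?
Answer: -1/22944 ≈ -4.3584e-5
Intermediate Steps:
T = -22944
1/(T - 26*0*31) = 1/(-22944 - 26*0*31) = 1/(-22944 + 0*31) = 1/(-22944 + 0) = 1/(-22944) = -1/22944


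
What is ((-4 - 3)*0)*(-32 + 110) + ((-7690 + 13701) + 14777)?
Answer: 20788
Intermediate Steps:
((-4 - 3)*0)*(-32 + 110) + ((-7690 + 13701) + 14777) = -7*0*78 + (6011 + 14777) = 0*78 + 20788 = 0 + 20788 = 20788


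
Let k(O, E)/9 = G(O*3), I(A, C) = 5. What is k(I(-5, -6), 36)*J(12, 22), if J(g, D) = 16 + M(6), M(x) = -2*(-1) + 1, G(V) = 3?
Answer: 513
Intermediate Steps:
k(O, E) = 27 (k(O, E) = 9*3 = 27)
M(x) = 3 (M(x) = 2 + 1 = 3)
J(g, D) = 19 (J(g, D) = 16 + 3 = 19)
k(I(-5, -6), 36)*J(12, 22) = 27*19 = 513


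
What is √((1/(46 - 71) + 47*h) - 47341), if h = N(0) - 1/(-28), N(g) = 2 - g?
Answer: I*√231502271/70 ≈ 217.36*I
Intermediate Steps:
h = 57/28 (h = (2 - 1*0) - 1/(-28) = (2 + 0) - 1*(-1/28) = 2 + 1/28 = 57/28 ≈ 2.0357)
√((1/(46 - 71) + 47*h) - 47341) = √((1/(46 - 71) + 47*(57/28)) - 47341) = √((1/(-25) + 2679/28) - 47341) = √((-1/25 + 2679/28) - 47341) = √(66947/700 - 47341) = √(-33071753/700) = I*√231502271/70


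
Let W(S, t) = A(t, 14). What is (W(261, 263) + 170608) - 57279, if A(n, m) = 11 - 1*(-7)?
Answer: 113347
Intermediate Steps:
A(n, m) = 18 (A(n, m) = 11 + 7 = 18)
W(S, t) = 18
(W(261, 263) + 170608) - 57279 = (18 + 170608) - 57279 = 170626 - 57279 = 113347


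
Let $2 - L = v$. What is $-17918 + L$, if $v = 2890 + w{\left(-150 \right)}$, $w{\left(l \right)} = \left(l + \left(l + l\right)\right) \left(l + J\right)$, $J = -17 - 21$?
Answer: $-105406$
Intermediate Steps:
$J = -38$ ($J = -17 - 21 = -38$)
$w{\left(l \right)} = 3 l \left(-38 + l\right)$ ($w{\left(l \right)} = \left(l + \left(l + l\right)\right) \left(l - 38\right) = \left(l + 2 l\right) \left(-38 + l\right) = 3 l \left(-38 + l\right)$)
$v = 87490$ ($v = 2890 + 3 \left(-150\right) \left(-38 - 150\right) = 2890 + 3 \left(-150\right) \left(-188\right) = 2890 + 84600 = 87490$)
$L = -87488$ ($L = 2 - 87490 = -87488$)
$-17918 + L = -17918 - 87488 = -105406$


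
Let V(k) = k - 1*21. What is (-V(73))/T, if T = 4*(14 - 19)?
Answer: 13/5 ≈ 2.6000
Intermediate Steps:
V(k) = -21 + k (V(k) = k - 21 = -21 + k)
T = -20 (T = 4*(-5) = -20)
(-V(73))/T = -(-21 + 73)/(-20) = -1*52*(-1/20) = -52*(-1/20) = 13/5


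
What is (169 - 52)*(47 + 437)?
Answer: 56628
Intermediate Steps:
(169 - 52)*(47 + 437) = 117*484 = 56628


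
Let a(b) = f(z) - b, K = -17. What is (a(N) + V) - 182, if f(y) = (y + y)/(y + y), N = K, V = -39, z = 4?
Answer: -203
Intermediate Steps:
N = -17
f(y) = 1 (f(y) = (2*y)/((2*y)) = (2*y)*(1/(2*y)) = 1)
a(b) = 1 - b
(a(N) + V) - 182 = ((1 - 1*(-17)) - 39) - 182 = ((1 + 17) - 39) - 182 = (18 - 39) - 182 = -21 - 182 = -203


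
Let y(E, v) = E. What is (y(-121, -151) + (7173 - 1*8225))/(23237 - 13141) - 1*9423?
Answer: -95135781/10096 ≈ -9423.1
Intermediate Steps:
(y(-121, -151) + (7173 - 1*8225))/(23237 - 13141) - 1*9423 = (-121 + (7173 - 1*8225))/(23237 - 13141) - 1*9423 = (-121 + (7173 - 8225))/10096 - 9423 = (-121 - 1052)*(1/10096) - 9423 = -1173*1/10096 - 9423 = -1173/10096 - 9423 = -95135781/10096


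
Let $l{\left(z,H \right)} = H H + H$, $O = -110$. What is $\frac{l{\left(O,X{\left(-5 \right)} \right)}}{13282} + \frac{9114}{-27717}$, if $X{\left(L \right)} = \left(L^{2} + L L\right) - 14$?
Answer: $- \frac{14022184}{61356199} \approx -0.22854$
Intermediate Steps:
$X{\left(L \right)} = -14 + 2 L^{2}$ ($X{\left(L \right)} = \left(L^{2} + L^{2}\right) - 14 = 2 L^{2} - 14 = -14 + 2 L^{2}$)
$l{\left(z,H \right)} = H + H^{2}$ ($l{\left(z,H \right)} = H^{2} + H = H + H^{2}$)
$\frac{l{\left(O,X{\left(-5 \right)} \right)}}{13282} + \frac{9114}{-27717} = \frac{\left(-14 + 2 \left(-5\right)^{2}\right) \left(1 - \left(14 - 2 \left(-5\right)^{2}\right)\right)}{13282} + \frac{9114}{-27717} = \left(-14 + 2 \cdot 25\right) \left(1 + \left(-14 + 2 \cdot 25\right)\right) \frac{1}{13282} + 9114 \left(- \frac{1}{27717}\right) = \left(-14 + 50\right) \left(1 + \left(-14 + 50\right)\right) \frac{1}{13282} - \frac{3038}{9239} = 36 \left(1 + 36\right) \frac{1}{13282} - \frac{3038}{9239} = 36 \cdot 37 \cdot \frac{1}{13282} - \frac{3038}{9239} = 1332 \cdot \frac{1}{13282} - \frac{3038}{9239} = \frac{666}{6641} - \frac{3038}{9239} = - \frac{14022184}{61356199}$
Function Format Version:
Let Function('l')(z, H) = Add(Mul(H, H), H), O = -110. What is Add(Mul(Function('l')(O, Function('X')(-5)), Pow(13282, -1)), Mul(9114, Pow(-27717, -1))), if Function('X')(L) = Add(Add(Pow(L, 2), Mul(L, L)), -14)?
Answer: Rational(-14022184, 61356199) ≈ -0.22854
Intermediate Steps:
Function('X')(L) = Add(-14, Mul(2, Pow(L, 2))) (Function('X')(L) = Add(Add(Pow(L, 2), Pow(L, 2)), -14) = Add(Mul(2, Pow(L, 2)), -14) = Add(-14, Mul(2, Pow(L, 2))))
Function('l')(z, H) = Add(H, Pow(H, 2)) (Function('l')(z, H) = Add(Pow(H, 2), H) = Add(H, Pow(H, 2)))
Add(Mul(Function('l')(O, Function('X')(-5)), Pow(13282, -1)), Mul(9114, Pow(-27717, -1))) = Add(Mul(Mul(Add(-14, Mul(2, Pow(-5, 2))), Add(1, Add(-14, Mul(2, Pow(-5, 2))))), Pow(13282, -1)), Mul(9114, Pow(-27717, -1))) = Add(Mul(Mul(Add(-14, Mul(2, 25)), Add(1, Add(-14, Mul(2, 25)))), Rational(1, 13282)), Mul(9114, Rational(-1, 27717))) = Add(Mul(Mul(Add(-14, 50), Add(1, Add(-14, 50))), Rational(1, 13282)), Rational(-3038, 9239)) = Add(Mul(Mul(36, Add(1, 36)), Rational(1, 13282)), Rational(-3038, 9239)) = Add(Mul(Mul(36, 37), Rational(1, 13282)), Rational(-3038, 9239)) = Add(Mul(1332, Rational(1, 13282)), Rational(-3038, 9239)) = Add(Rational(666, 6641), Rational(-3038, 9239)) = Rational(-14022184, 61356199)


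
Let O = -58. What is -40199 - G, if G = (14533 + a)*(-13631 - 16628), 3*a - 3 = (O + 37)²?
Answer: 444192180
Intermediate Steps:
a = 148 (a = 1 + (-58 + 37)²/3 = 1 + (⅓)*(-21)² = 1 + (⅓)*441 = 1 + 147 = 148)
G = -444232379 (G = (14533 + 148)*(-13631 - 16628) = 14681*(-30259) = -444232379)
-40199 - G = -40199 - 1*(-444232379) = -40199 + 444232379 = 444192180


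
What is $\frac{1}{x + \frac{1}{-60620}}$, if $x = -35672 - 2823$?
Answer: $- \frac{60620}{2333566901} \approx -2.5977 \cdot 10^{-5}$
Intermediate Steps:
$x = -38495$
$\frac{1}{x + \frac{1}{-60620}} = \frac{1}{-38495 + \frac{1}{-60620}} = \frac{1}{-38495 - \frac{1}{60620}} = \frac{1}{- \frac{2333566901}{60620}} = - \frac{60620}{2333566901}$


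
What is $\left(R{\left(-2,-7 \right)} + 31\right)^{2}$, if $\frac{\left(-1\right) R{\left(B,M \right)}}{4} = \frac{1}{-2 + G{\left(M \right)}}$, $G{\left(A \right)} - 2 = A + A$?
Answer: $\frac{47961}{49} \approx 978.8$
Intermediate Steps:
$G{\left(A \right)} = 2 + 2 A$ ($G{\left(A \right)} = 2 + \left(A + A\right) = 2 + 2 A$)
$R{\left(B,M \right)} = - \frac{2}{M}$ ($R{\left(B,M \right)} = - \frac{4}{-2 + \left(2 + 2 M\right)} = - \frac{4}{2 M} = - 4 \frac{1}{2 M} = - \frac{2}{M}$)
$\left(R{\left(-2,-7 \right)} + 31\right)^{2} = \left(- \frac{2}{-7} + 31\right)^{2} = \left(\left(-2\right) \left(- \frac{1}{7}\right) + 31\right)^{2} = \left(\frac{2}{7} + 31\right)^{2} = \left(\frac{219}{7}\right)^{2} = \frac{47961}{49}$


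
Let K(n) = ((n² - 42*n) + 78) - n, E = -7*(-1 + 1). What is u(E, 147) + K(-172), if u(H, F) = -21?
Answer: 37037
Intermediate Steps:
E = 0 (E = -7*0 = 0)
K(n) = 78 + n² - 43*n (K(n) = (78 + n² - 42*n) - n = 78 + n² - 43*n)
u(E, 147) + K(-172) = -21 + (78 + (-172)² - 43*(-172)) = -21 + (78 + 29584 + 7396) = -21 + 37058 = 37037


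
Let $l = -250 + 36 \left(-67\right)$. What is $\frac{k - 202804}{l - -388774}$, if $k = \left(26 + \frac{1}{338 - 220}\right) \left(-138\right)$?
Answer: $- \frac{12177197}{22780608} \approx -0.53454$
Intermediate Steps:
$k = - \frac{211761}{59}$ ($k = \left(26 + \frac{1}{118}\right) \left(-138\right) = \frac{3069}{118} \left(-138\right) = - \frac{211761}{59} \approx -3589.2$)
$l = -2662$ ($l = -250 - 2412 = -2662$)
$\frac{k - 202804}{l - -388774} = \frac{- \frac{211761}{59} - 202804}{-2662 - -388774} = - \frac{12177197}{59 \left(-2662 + 388774\right)} = - \frac{12177197}{59 \cdot 386112} = \left(- \frac{12177197}{59}\right) \frac{1}{386112} = - \frac{12177197}{22780608}$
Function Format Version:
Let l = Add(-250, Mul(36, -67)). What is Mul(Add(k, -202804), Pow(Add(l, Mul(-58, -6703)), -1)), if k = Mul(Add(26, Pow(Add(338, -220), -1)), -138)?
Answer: Rational(-12177197, 22780608) ≈ -0.53454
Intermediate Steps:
k = Rational(-211761, 59) (k = Mul(Add(26, Pow(118, -1)), -138) = Mul(Add(26, Rational(1, 118)), -138) = Mul(Rational(3069, 118), -138) = Rational(-211761, 59) ≈ -3589.2)
l = -2662 (l = Add(-250, -2412) = -2662)
Mul(Add(k, -202804), Pow(Add(l, Mul(-58, -6703)), -1)) = Mul(Add(Rational(-211761, 59), -202804), Pow(Add(-2662, Mul(-58, -6703)), -1)) = Mul(Rational(-12177197, 59), Pow(Add(-2662, 388774), -1)) = Mul(Rational(-12177197, 59), Pow(386112, -1)) = Mul(Rational(-12177197, 59), Rational(1, 386112)) = Rational(-12177197, 22780608)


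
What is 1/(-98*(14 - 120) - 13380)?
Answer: -1/2992 ≈ -0.00033422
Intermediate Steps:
1/(-98*(14 - 120) - 13380) = 1/(-98*(-106) - 13380) = 1/(10388 - 13380) = 1/(-2992) = -1/2992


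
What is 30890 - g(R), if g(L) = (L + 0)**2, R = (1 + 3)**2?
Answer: 30634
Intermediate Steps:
R = 16 (R = 4**2 = 16)
g(L) = L**2
30890 - g(R) = 30890 - 1*16**2 = 30890 - 1*256 = 30890 - 256 = 30634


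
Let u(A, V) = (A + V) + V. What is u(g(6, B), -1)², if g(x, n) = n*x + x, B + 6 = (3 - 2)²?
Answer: 676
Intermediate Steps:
B = -5 (B = -6 + (3 - 2)² = -6 + 1² = -6 + 1 = -5)
g(x, n) = x + n*x
u(A, V) = A + 2*V
u(g(6, B), -1)² = (6*(1 - 5) + 2*(-1))² = (6*(-4) - 2)² = (-24 - 2)² = (-26)² = 676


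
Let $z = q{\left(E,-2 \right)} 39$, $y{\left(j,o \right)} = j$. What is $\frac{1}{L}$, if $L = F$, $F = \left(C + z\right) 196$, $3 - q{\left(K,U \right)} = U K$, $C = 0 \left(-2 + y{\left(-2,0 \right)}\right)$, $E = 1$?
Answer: $\frac{1}{38220} \approx 2.6164 \cdot 10^{-5}$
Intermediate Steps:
$C = 0$ ($C = 0 \left(-2 - 2\right) = 0 \left(-4\right) = 0$)
$q{\left(K,U \right)} = 3 - K U$ ($q{\left(K,U \right)} = 3 - U K = 3 - K U$)
$z = 195$ ($z = \left(3 - 1 \left(-2\right)\right) 39 = \left(3 + 2\right) 39 = 5 \cdot 39 = 195$)
$F = 38220$ ($F = \left(0 + 195\right) 196 = 195 \cdot 196 = 38220$)
$L = 38220$
$\frac{1}{L} = \frac{1}{38220}$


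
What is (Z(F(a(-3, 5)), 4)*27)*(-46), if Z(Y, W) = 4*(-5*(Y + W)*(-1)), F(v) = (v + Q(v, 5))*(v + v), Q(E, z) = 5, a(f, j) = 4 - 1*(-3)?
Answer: -4272480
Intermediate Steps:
a(f, j) = 7 (a(f, j) = 4 + 3 = 7)
F(v) = 2*v*(5 + v) (F(v) = (v + 5)*(v + v) = (5 + v)*(2*v) = 2*v*(5 + v))
Z(Y, W) = 20*W + 20*Y (Z(Y, W) = 4*(-5*(W + Y)*(-1)) = 4*((-5*W - 5*Y)*(-1)) = 4*(5*W + 5*Y) = 20*W + 20*Y)
(Z(F(a(-3, 5)), 4)*27)*(-46) = ((20*4 + 20*(2*7*(5 + 7)))*27)*(-46) = ((80 + 20*(2*7*12))*27)*(-46) = ((80 + 20*168)*27)*(-46) = ((80 + 3360)*27)*(-46) = (3440*27)*(-46) = 92880*(-46) = -4272480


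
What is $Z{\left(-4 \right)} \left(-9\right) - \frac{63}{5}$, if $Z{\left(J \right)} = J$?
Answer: $\frac{117}{5} \approx 23.4$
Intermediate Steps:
$Z{\left(-4 \right)} \left(-9\right) - \frac{63}{5} = \left(-4\right) \left(-9\right) - \frac{63}{5} = 36 - \frac{63}{5} = \frac{117}{5}$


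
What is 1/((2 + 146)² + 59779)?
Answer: 1/81683 ≈ 1.2242e-5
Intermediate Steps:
1/((2 + 146)² + 59779) = 1/(148² + 59779) = 1/(21904 + 59779) = 1/81683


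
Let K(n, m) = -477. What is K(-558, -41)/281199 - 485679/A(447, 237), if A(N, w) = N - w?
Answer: -15174727699/6561310 ≈ -2312.8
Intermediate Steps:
K(-558, -41)/281199 - 485679/A(447, 237) = -477/281199 - 485679/(447 - 1*237) = -477*1/281199 - 485679/(447 - 237) = -159/93733 - 485679/210 = -159/93733 - 485679*1/210 = -159/93733 - 161893/70 = -15174727699/6561310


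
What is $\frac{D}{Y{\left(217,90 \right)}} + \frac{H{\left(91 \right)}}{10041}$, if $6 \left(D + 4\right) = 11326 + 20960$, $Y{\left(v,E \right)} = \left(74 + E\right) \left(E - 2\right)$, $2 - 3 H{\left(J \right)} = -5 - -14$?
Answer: $\frac{161870347}{434735136} \approx 0.37234$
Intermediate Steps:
$H{\left(J \right)} = - \frac{7}{3}$ ($H{\left(J \right)} = \frac{2}{3} - \frac{-5 - -14}{3} = \frac{2}{3} - \frac{-5 + 14}{3} = \frac{2}{3} - 3 = - \frac{7}{3}$)
$Y{\left(v,E \right)} = \left(-2 + E\right) \left(74 + E\right)$ ($Y{\left(v,E \right)} = \left(74 + E\right) \left(-2 + E\right) = \left(-2 + E\right) \left(74 + E\right)$)
$D = 5377$ ($D = -4 + \frac{11326 + 20960}{6} = -4 + \frac{1}{6} \cdot 32286 = -4 + 5381 = 5377$)
$\frac{D}{Y{\left(217,90 \right)}} + \frac{H{\left(91 \right)}}{10041} = \frac{5377}{-148 + 90^{2} + 72 \cdot 90} - \frac{7}{3 \cdot 10041} = \frac{5377}{-148 + 8100 + 6480} - \frac{7}{30123} = \frac{5377}{14432} - \frac{7}{30123} = \frac{161870347}{434735136}$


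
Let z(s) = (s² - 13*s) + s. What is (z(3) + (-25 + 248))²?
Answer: 38416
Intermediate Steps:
z(s) = s² - 12*s
(z(3) + (-25 + 248))² = (3*(-12 + 3) + (-25 + 248))² = (3*(-9) + 223)² = (-27 + 223)² = 196² = 38416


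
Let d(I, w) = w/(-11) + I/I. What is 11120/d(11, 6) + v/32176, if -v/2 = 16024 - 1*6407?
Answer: 393567215/16088 ≈ 24463.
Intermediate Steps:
d(I, w) = 1 - w/11 (d(I, w) = w*(-1/11) + 1 = -w/11 + 1 = 1 - w/11)
v = -19234 (v = -2*(16024 - 1*6407) = -2*(16024 - 6407) = -2*9617 = -19234)
11120/d(11, 6) + v/32176 = 11120/(1 - 1/11*6) - 19234/32176 = 11120/(1 - 6/11) - 19234*1/32176 = 11120/(5/11) - 9617/16088 = 11120*(11/5) - 9617/16088 = 24464 - 9617/16088 = 393567215/16088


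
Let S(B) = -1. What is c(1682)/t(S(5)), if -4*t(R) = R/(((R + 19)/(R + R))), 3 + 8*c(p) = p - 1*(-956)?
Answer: -23715/2 ≈ -11858.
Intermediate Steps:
c(p) = 953/8 + p/8 (c(p) = -3/8 + (p - 1*(-956))/8 = -3/8 + (p + 956)/8 = -3/8 + (956 + p)/8 = -3/8 + (239/2 + p/8) = 953/8 + p/8)
t(R) = -R**2/(2*(19 + R)) (t(R) = -R/(4*((R + 19)/(R + R))) = -R/(4*((19 + R)/((2*R)))) = -R/(4*((19 + R)*(1/(2*R)))) = -R/(4*((19 + R)/(2*R))) = -R*2*R/(19 + R)/4 = -R**2/(2*(19 + R)))
c(1682)/t(S(5)) = (953/8 + (1/8)*1682)/((-1*(-1)**2/(38 + 2*(-1)))) = (953/8 + 841/4)/((-1*1/(38 - 2))) = 2635/(8*((-1*1/36))) = 2635/(8*((-1*1*1/36))) = 2635/(8*(-1/36)) = (2635/8)*(-36) = -23715/2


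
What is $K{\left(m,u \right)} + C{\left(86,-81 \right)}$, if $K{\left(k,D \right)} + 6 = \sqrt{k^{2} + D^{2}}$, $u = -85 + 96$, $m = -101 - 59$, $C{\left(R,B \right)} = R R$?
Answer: $7390 + 17 \sqrt{89} \approx 7550.4$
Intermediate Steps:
$C{\left(R,B \right)} = R^{2}$
$m = -160$ ($m = -101 - 59 = -160$)
$u = 11$
$K{\left(k,D \right)} = -6 + \sqrt{D^{2} + k^{2}}$ ($K{\left(k,D \right)} = -6 + \sqrt{k^{2} + D^{2}} = -6 + \sqrt{D^{2} + k^{2}}$)
$K{\left(m,u \right)} + C{\left(86,-81 \right)} = \left(-6 + \sqrt{11^{2} + \left(-160\right)^{2}}\right) + 86^{2} = \left(-6 + \sqrt{121 + 25600}\right) + 7396 = \left(-6 + \sqrt{25721}\right) + 7396 = \left(-6 + 17 \sqrt{89}\right) + 7396 = 7390 + 17 \sqrt{89}$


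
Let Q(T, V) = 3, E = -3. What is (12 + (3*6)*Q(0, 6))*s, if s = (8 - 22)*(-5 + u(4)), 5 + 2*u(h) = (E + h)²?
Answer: 6468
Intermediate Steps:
u(h) = -5/2 + (-3 + h)²/2
s = 98 (s = (8 - 22)*(-5 + (-5/2 + (-3 + 4)²/2)) = -14*(-5 + (-5/2 + (½)*1²)) = -14*(-5 + (-5/2 + (½)*1)) = -14*(-5 + (-5/2 + ½)) = -14*(-5 - 2) = -14*(-7) = 98)
(12 + (3*6)*Q(0, 6))*s = (12 + (3*6)*3)*98 = (12 + 18*3)*98 = (12 + 54)*98 = 66*98 = 6468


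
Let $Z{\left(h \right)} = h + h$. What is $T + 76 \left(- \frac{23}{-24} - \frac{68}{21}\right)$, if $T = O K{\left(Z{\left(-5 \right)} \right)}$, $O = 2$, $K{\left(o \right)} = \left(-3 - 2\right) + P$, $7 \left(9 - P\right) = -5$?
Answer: $- \frac{983}{6} \approx -163.83$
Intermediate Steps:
$P = \frac{68}{7}$ ($P = 9 - - \frac{5}{7} = 9 + \frac{5}{7} = \frac{68}{7} \approx 9.7143$)
$Z{\left(h \right)} = 2 h$
$K{\left(o \right)} = \frac{33}{7}$ ($K{\left(o \right)} = \left(-3 - 2\right) + \frac{68}{7} = -5 + \frac{68}{7} = \frac{33}{7}$)
$T = \frac{66}{7}$ ($T = 2 \cdot \frac{33}{7} = \frac{66}{7} \approx 9.4286$)
$T + 76 \left(- \frac{23}{-24} - \frac{68}{21}\right) = \frac{66}{7} + 76 \left(- \frac{23}{-24} - \frac{68}{21}\right) = \frac{66}{7} + 76 \left(\left(-23\right) \left(- \frac{1}{24}\right) - \frac{68}{21}\right) = \frac{66}{7} + 76 \left(\frac{23}{24} - \frac{68}{21}\right) = \frac{66}{7} + 76 \left(- \frac{383}{168}\right) = \frac{66}{7} - \frac{7277}{42} = - \frac{983}{6}$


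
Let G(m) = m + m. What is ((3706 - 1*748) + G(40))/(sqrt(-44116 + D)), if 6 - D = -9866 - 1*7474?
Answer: -1519*I*sqrt(26770)/13385 ≈ -18.568*I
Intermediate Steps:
D = 17346 (D = 6 - (-9866 - 1*7474) = 6 - (-9866 - 7474) = 6 - 1*(-17340) = 6 + 17340 = 17346)
G(m) = 2*m
((3706 - 1*748) + G(40))/(sqrt(-44116 + D)) = ((3706 - 1*748) + 2*40)/(sqrt(-44116 + 17346)) = ((3706 - 748) + 80)/(sqrt(-26770)) = (2958 + 80)/((I*sqrt(26770))) = 3038*(-I*sqrt(26770)/26770) = -1519*I*sqrt(26770)/13385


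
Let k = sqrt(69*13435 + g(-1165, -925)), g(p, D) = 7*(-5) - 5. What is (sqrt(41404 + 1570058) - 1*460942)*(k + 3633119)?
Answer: -(460942 - sqrt(1611462))*(3633119 + 5*sqrt(37079)) ≈ -1.6705e+12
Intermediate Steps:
g(p, D) = -40 (g(p, D) = -35 - 5 = -40)
k = 5*sqrt(37079) (k = sqrt(69*13435 - 40) = sqrt(927015 - 40) = sqrt(926975) = 5*sqrt(37079) ≈ 962.79)
(sqrt(41404 + 1570058) - 1*460942)*(k + 3633119) = (sqrt(41404 + 1570058) - 1*460942)*(5*sqrt(37079) + 3633119) = (sqrt(1611462) - 460942)*(3633119 + 5*sqrt(37079)) = (-460942 + sqrt(1611462))*(3633119 + 5*sqrt(37079))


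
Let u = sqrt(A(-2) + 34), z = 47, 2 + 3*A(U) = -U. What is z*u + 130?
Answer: 130 + 47*sqrt(34) ≈ 404.05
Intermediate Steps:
A(U) = -2/3 - U/3 (A(U) = -2/3 + (-U)/3 = -2/3 - U/3)
u = sqrt(34) (u = sqrt((-2/3 - 1/3*(-2)) + 34) = sqrt((-2/3 + 2/3) + 34) = sqrt(0 + 34) = sqrt(34) ≈ 5.8309)
z*u + 130 = 47*sqrt(34) + 130 = 130 + 47*sqrt(34)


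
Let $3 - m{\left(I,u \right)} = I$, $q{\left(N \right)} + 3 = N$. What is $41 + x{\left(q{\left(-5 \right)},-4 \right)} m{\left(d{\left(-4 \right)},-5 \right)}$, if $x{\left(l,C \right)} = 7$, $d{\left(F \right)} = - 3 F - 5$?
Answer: $13$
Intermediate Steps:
$d{\left(F \right)} = -5 - 3 F$
$q{\left(N \right)} = -3 + N$
$m{\left(I,u \right)} = 3 - I$
$41 + x{\left(q{\left(-5 \right)},-4 \right)} m{\left(d{\left(-4 \right)},-5 \right)} = 41 + 7 \left(3 - \left(-5 - -12\right)\right) = 41 + 7 \left(3 - \left(-5 + 12\right)\right) = 41 + 7 \left(3 - 7\right) = 41 + 7 \left(-4\right) = 41 - 28 = 13$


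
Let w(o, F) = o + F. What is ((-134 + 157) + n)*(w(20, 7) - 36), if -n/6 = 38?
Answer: 1845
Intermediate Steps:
n = -228 (n = -6*38 = -228)
w(o, F) = F + o
((-134 + 157) + n)*(w(20, 7) - 36) = ((-134 + 157) - 228)*((7 + 20) - 36) = (23 - 228)*(27 - 36) = -205*(-9) = 1845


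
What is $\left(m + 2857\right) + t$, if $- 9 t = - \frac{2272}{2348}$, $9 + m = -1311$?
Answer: $\frac{8120539}{5283} \approx 1537.1$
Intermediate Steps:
$m = -1320$ ($m = -9 - 1311 = -1320$)
$t = \frac{568}{5283}$ ($t = - \frac{\left(-2272\right) \frac{1}{2348}}{9} = \left(- \frac{1}{9}\right) \left(- \frac{568}{587}\right) = \frac{568}{5283} \approx 0.10751$)
$\left(m + 2857\right) + t = \left(-1320 + 2857\right) + \frac{568}{5283} = 1537 + \frac{568}{5283} = \frac{8120539}{5283}$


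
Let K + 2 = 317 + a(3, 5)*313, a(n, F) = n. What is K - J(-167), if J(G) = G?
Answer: 1421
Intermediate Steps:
K = 1254 (K = -2 + (317 + 3*313) = -2 + (317 + 939) = -2 + 1256 = 1254)
K - J(-167) = 1254 - 1*(-167) = 1254 + 167 = 1421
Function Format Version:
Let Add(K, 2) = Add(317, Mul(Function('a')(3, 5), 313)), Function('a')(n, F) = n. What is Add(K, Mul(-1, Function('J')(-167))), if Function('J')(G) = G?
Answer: 1421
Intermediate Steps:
K = 1254 (K = Add(-2, Add(317, Mul(3, 313))) = Add(-2, Add(317, 939)) = Add(-2, 1256) = 1254)
Add(K, Mul(-1, Function('J')(-167))) = Add(1254, Mul(-1, -167)) = Add(1254, 167) = 1421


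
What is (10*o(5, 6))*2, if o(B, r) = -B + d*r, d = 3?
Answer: 260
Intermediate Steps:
o(B, r) = -B + 3*r
(10*o(5, 6))*2 = (10*(-1*5 + 3*6))*2 = (10*(-5 + 18))*2 = (10*13)*2 = 130*2 = 260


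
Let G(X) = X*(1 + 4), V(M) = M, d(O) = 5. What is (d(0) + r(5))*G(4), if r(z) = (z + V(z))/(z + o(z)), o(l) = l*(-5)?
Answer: 90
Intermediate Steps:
o(l) = -5*l
G(X) = 5*X (G(X) = X*5 = 5*X)
r(z) = -1/2 (r(z) = (z + z)/(z - 5*z) = (2*z)/((-4*z)) = (2*z)*(-1/(4*z)) = -1/2)
(d(0) + r(5))*G(4) = (5 - 1/2)*(5*4) = (9/2)*20 = 90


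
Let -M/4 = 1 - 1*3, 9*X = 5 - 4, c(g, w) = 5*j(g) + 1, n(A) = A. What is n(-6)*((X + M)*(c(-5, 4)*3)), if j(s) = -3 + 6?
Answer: -2336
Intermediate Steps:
j(s) = 3
c(g, w) = 16 (c(g, w) = 5*3 + 1 = 15 + 1 = 16)
X = 1/9 (X = (5 - 4)/9 = (1/9)*1 = 1/9 ≈ 0.11111)
M = 8 (M = -4*(1 - 1*3) = -4*(1 - 3) = -4*(-2) = 8)
n(-6)*((X + M)*(c(-5, 4)*3)) = -6*(1/9 + 8)*16*3 = -146*48/3 = -6*1168/3 = -2336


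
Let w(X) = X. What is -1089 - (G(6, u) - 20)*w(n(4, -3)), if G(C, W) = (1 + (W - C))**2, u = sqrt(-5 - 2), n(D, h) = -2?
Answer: -1093 - 20*I*sqrt(7) ≈ -1093.0 - 52.915*I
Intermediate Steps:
u = I*sqrt(7) (u = sqrt(-7) = I*sqrt(7) ≈ 2.6458*I)
G(C, W) = (1 + W - C)**2
-1089 - (G(6, u) - 20)*w(n(4, -3)) = -1089 - ((1 + I*sqrt(7) - 1*6)**2 - 20)*(-2) = -1089 - ((1 + I*sqrt(7) - 6)**2 - 20)*(-2) = -1089 - ((-5 + I*sqrt(7))**2 - 20)*(-2) = -1089 - (-20 + (-5 + I*sqrt(7))**2)*(-2) = -1089 - (40 - 2*(-5 + I*sqrt(7))**2) = -1089 + (-40 + 2*(-5 + I*sqrt(7))**2) = -1129 + 2*(-5 + I*sqrt(7))**2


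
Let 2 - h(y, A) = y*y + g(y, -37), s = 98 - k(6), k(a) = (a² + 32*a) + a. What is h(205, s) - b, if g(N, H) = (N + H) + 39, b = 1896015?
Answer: -1938245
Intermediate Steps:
k(a) = a² + 33*a
g(N, H) = 39 + H + N (g(N, H) = (H + N) + 39 = 39 + H + N)
s = -136 (s = 98 - 6*(33 + 6) = 98 - 6*39 = 98 - 1*234 = 98 - 234 = -136)
h(y, A) = -y - y² (h(y, A) = 2 - (y*y + (39 - 37 + y)) = 2 - (y² + (2 + y)) = 2 - (2 + y + y²) = 2 + (-2 - y - y²) = -y - y²)
h(205, s) - b = 205*(-1 - 1*205) - 1*1896015 = 205*(-1 - 205) - 1896015 = 205*(-206) - 1896015 = -42230 - 1896015 = -1938245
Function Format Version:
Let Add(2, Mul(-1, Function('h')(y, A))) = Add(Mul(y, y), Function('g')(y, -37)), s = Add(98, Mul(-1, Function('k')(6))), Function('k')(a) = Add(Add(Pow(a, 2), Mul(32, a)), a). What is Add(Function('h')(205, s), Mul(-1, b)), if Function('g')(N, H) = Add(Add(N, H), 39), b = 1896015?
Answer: -1938245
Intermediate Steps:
Function('k')(a) = Add(Pow(a, 2), Mul(33, a))
Function('g')(N, H) = Add(39, H, N) (Function('g')(N, H) = Add(Add(H, N), 39) = Add(39, H, N))
s = -136 (s = Add(98, Mul(-1, Mul(6, Add(33, 6)))) = Add(98, Mul(-1, Mul(6, 39))) = Add(98, Mul(-1, 234)) = Add(98, -234) = -136)
Function('h')(y, A) = Add(Mul(-1, y), Mul(-1, Pow(y, 2))) (Function('h')(y, A) = Add(2, Mul(-1, Add(Mul(y, y), Add(39, -37, y)))) = Add(2, Mul(-1, Add(Pow(y, 2), Add(2, y)))) = Add(2, Mul(-1, Add(2, y, Pow(y, 2)))) = Add(2, Add(-2, Mul(-1, y), Mul(-1, Pow(y, 2)))) = Add(Mul(-1, y), Mul(-1, Pow(y, 2))))
Add(Function('h')(205, s), Mul(-1, b)) = Add(Mul(205, Add(-1, Mul(-1, 205))), Mul(-1, 1896015)) = Add(Mul(205, Add(-1, -205)), -1896015) = Add(Mul(205, -206), -1896015) = Add(-42230, -1896015) = -1938245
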